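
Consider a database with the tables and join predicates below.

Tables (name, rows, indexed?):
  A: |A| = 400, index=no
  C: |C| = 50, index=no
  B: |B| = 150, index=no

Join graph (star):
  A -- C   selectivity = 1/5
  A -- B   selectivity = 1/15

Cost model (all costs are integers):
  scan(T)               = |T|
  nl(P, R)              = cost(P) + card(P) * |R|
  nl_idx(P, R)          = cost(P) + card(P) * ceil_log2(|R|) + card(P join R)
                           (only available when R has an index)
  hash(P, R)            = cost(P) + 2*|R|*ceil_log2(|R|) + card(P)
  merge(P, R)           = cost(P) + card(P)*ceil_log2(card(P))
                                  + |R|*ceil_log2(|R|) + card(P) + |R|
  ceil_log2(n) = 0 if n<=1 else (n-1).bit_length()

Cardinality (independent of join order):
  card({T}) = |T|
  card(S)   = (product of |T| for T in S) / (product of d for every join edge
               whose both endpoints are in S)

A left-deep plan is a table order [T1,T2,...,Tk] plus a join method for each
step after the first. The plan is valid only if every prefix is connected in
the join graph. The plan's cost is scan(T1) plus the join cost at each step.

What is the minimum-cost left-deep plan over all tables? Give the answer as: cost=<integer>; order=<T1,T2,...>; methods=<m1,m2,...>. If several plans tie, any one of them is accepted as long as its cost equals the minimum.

Selinger DP (subsets sized 1..n):
  {A}: scan cost=400, card=400
  {C}: scan cost=50, card=50
  {B}: scan cost=150, card=150
  {AC}: card=4000; try (C,hash)→1400, (A,merge)→4400, (C,merge)→4750, (A,hash)→7300, (A,nl)→20050, (C,nl)→20400; best=1400 via (C,hash)
  {AB}: card=4000; try (B,hash)→3200, (A,merge)→5500, (B,merge)→5750, (A,hash)→7500, (A,nl)→60150, (B,nl)→60400; best=3200 via (B,hash)
  {ABC}: card=40000; try (C,hash)→7800, (B,hash)→7800, (B,merge)→54750, (C,merge)→55550, (C,nl)→203200, (B,nl)→601400; best=7800 via (C,hash)

cost=7800; order=A,B,C; methods=hash,hash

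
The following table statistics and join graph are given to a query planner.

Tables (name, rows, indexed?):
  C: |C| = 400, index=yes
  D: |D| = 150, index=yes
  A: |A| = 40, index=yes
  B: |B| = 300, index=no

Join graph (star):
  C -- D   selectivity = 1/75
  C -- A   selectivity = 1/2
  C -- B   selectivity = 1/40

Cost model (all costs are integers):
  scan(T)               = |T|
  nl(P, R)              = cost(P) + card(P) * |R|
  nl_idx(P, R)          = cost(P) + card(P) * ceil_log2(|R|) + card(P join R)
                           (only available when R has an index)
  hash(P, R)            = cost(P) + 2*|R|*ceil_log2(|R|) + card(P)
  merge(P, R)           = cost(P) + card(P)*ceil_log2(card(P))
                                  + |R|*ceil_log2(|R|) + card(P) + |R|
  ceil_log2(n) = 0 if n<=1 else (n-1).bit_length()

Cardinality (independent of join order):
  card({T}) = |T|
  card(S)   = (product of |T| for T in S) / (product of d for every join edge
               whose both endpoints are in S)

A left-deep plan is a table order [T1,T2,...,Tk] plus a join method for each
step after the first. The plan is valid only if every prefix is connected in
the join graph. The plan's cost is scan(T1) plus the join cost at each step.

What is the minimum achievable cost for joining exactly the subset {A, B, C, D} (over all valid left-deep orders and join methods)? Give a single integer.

Selinger DP over subsets of {A,B,C,D}:
  {C}: scan cost=400, card=400
  {D}: scan cost=150, card=150
  {A}: scan cost=40, card=40
  {B}: scan cost=300, card=300
  {CD}: card=800; try (C,nl_idx)→2300, (D,hash)→3200, (D,nl_idx)→4400, (C,merge)→5500, (D,merge)→5750, (C,hash)→7500 …(+2); best=2300 via (C,nl_idx)
  {AC}: card=8000; try (A,hash)→1280, (C,merge)→4320, (A,merge)→4680, (C,hash)→7280, (C,nl_idx)→8400, (A,nl_idx)→10800 …(+2); best=1280 via (A,hash)
  {BC}: card=3000; try (C,nl_idx)→6000, (B,hash)→6200, (C,merge)→7300, (B,merge)→7400, (C,hash)→7800, (C,nl)→120300 …(+1); best=6000 via (C,nl_idx)
  {ACD}: card=16000; try (A,hash)→3580, (A,merge)→11380, (D,hash)→11680, (A,nl_idx)→23100, (A,nl)→34300, (D,nl_idx)→81280 …(+2); best=3580 via (A,hash)
  {BCD}: card=6000; try (B,hash)→8500, (D,hash)→11400, (B,merge)→14100, (D,nl_idx)→36000, (D,merge)→46350, (B,nl)→242300 …(+1); best=8500 via (B,hash)
  {ABC}: card=60000; try (A,hash)→9480, (B,hash)→14680, (A,merge)→45280, (A,nl_idx)→84000, (B,merge)→116280, (A,nl)→126000 …(+1); best=9480 via (A,hash)
  {ABCD}: card=120000; try (A,hash)→14980, (B,hash)→24980, (D,hash)→71880, (A,merge)→92780, (A,nl_idx)→164500, (B,merge)→246580 …(+5); best=14980 via (A,hash)

14980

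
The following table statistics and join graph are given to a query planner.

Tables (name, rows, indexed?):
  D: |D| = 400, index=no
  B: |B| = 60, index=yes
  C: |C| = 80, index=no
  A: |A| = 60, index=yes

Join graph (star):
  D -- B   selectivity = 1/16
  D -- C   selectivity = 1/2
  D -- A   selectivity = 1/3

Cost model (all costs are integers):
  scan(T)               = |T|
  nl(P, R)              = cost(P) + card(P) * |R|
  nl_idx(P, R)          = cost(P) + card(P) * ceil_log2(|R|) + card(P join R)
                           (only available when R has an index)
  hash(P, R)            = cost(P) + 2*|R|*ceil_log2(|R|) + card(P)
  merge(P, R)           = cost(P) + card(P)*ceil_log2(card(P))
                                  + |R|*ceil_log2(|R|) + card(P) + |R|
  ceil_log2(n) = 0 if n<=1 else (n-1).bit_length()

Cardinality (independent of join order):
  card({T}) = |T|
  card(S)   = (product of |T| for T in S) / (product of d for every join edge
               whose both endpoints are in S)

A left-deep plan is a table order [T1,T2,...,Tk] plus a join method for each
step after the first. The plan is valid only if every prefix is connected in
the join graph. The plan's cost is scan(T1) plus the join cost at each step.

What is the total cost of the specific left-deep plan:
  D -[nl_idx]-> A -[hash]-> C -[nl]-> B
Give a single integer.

19219920

step 1: scan D: cost=400, card=400
step 2: join A via nl_idx
    card(P join A) = 400*60/(3) = 8000
    cost = 400 + 400*6 + 8000 = 10800
step 3: join C via hash
    card(P join C) = 8000*80/(2) = 320000
    cost = 10800 + 2*80*7 + 8000 = 19920
step 4: join B via nl
    card(P join B) = 320000*60/(16) = 1200000
    cost = 19920 + 320000*60 = 19219920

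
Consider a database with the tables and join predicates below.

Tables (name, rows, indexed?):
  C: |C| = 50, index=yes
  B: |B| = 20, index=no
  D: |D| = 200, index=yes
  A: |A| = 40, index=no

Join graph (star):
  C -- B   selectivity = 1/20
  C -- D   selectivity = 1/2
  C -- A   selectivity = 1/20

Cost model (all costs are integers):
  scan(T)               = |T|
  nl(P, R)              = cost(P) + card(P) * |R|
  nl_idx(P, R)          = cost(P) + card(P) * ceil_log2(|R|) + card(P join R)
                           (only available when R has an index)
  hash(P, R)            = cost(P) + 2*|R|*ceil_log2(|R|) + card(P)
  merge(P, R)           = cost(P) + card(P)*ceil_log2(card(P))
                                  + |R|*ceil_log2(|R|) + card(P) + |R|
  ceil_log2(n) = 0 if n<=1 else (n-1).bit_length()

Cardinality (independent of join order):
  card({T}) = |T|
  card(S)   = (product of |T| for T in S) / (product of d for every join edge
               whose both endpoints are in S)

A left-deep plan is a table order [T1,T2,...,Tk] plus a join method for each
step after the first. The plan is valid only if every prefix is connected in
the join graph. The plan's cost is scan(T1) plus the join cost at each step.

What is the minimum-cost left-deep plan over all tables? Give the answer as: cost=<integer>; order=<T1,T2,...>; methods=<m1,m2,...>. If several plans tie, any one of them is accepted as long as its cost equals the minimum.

cost=3280; order=A,C,B,D; methods=nl_idx,hash,merge

Selinger DP (subsets sized 1..n):
  {C}: scan cost=50, card=50
  {B}: scan cost=20, card=20
  {D}: scan cost=200, card=200
  {A}: scan cost=40, card=40
  {BC}: card=50; try (C,nl_idx)→190, (B,hash)→300, (C,merge)→490, (B,merge)→520, (C,hash)→640, (C,nl)→1020 …(+1); best=190 via (C,nl_idx)
  {CD}: card=5000; try (C,hash)→1000, (D,merge)→2200, (C,merge)→2350, (D,hash)→3300, (D,nl_idx)→5450, (C,nl_idx)→6400 …(+2); best=1000 via (C,hash)
  {AC}: card=100; try (C,nl_idx)→380, (A,hash)→580, (C,merge)→670, (C,hash)→680, (A,merge)→680, (C,nl)→2040 …(+1); best=380 via (C,nl_idx)
  {BCD}: card=5000; try (D,merge)→2340, (D,hash)→3440, (D,nl_idx)→5590, (B,hash)→6200, (D,nl)→10190, (B,merge)→71120 …(+1); best=2340 via (D,merge)
  {ABC}: card=100; try (B,hash)→680, (A,hash)→720, (A,merge)→820, (B,merge)→1300, (A,nl)→2190, (B,nl)→2380; best=680 via (B,hash)
  {ACD}: card=10000; try (D,merge)→2980, (D,hash)→3680, (A,hash)→6480, (D,nl_idx)→11180, (D,nl)→20380, (A,merge)→71280 …(+1); best=2980 via (D,merge)
  {ABCD}: card=10000; try (D,merge)→3280, (D,hash)→3980, (A,hash)→7820, (D,nl_idx)→11480, (B,hash)→13180, (D,nl)→20680 …(+4); best=3280 via (D,merge)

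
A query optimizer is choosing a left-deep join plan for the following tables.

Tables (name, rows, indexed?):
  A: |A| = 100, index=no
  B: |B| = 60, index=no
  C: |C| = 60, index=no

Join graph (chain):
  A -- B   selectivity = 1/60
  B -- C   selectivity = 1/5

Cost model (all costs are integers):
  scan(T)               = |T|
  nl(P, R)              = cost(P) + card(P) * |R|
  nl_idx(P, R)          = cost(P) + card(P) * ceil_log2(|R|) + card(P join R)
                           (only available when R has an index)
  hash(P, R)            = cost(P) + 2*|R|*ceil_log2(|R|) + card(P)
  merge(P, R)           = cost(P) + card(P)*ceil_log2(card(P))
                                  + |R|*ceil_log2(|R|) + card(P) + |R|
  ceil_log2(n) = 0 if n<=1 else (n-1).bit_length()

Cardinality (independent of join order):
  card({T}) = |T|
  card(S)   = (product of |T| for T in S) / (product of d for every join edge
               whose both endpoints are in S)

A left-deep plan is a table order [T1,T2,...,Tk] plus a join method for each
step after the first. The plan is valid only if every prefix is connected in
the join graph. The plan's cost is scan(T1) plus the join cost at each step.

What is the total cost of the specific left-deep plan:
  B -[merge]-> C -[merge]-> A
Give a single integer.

step 1: scan B: cost=60, card=60
step 2: join C via merge
    card(P join C) = 60*60/(5) = 720
    cost = 60 + 60*6 + 60*6 + 60 + 60 = 900
step 3: join A via merge
    card(P join A) = 720*100/(60) = 1200
    cost = 900 + 720*10 + 100*7 + 720 + 100 = 9620

9620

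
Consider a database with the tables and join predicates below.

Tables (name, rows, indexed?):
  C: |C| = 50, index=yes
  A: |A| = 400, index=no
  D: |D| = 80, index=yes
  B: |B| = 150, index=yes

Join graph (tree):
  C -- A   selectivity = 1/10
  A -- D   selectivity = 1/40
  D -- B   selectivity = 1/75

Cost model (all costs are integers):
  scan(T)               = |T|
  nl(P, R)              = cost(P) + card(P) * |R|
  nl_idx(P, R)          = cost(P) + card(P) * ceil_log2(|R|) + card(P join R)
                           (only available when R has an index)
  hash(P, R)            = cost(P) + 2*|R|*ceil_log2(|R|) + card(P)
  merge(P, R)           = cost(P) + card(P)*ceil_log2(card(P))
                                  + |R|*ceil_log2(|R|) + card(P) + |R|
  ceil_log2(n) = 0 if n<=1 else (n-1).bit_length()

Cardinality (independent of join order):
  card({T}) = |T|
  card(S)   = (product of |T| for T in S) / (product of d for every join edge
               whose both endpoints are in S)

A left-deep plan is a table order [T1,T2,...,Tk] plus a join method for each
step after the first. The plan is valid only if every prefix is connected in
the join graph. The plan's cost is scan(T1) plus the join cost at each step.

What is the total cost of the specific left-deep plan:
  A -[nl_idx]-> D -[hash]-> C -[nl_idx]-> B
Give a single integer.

step 1: scan A: cost=400, card=400
step 2: join D via nl_idx
    card(P join D) = 400*80/(40) = 800
    cost = 400 + 400*7 + 800 = 4000
step 3: join C via hash
    card(P join C) = 800*50/(10) = 4000
    cost = 4000 + 2*50*6 + 800 = 5400
step 4: join B via nl_idx
    card(P join B) = 4000*150/(75) = 8000
    cost = 5400 + 4000*8 + 8000 = 45400

45400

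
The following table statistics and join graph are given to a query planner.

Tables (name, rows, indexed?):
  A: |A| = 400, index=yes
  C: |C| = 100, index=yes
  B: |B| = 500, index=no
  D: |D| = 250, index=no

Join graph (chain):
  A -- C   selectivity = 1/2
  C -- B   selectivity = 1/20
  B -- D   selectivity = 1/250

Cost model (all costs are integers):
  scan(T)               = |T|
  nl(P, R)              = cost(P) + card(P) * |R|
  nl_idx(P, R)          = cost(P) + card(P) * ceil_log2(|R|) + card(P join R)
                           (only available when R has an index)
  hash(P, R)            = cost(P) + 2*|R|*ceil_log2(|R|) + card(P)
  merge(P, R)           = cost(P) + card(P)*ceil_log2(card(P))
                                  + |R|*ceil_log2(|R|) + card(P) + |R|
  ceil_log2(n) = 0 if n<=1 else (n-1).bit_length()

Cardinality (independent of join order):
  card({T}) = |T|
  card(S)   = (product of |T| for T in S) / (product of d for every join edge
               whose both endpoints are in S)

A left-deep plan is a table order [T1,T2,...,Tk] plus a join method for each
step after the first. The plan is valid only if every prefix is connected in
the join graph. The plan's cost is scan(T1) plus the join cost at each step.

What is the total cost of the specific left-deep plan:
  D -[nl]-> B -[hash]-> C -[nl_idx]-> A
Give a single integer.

649650

step 1: scan D: cost=250, card=250
step 2: join B via nl
    card(P join B) = 250*500/(250) = 500
    cost = 250 + 250*500 = 125250
step 3: join C via hash
    card(P join C) = 500*100/(20) = 2500
    cost = 125250 + 2*100*7 + 500 = 127150
step 4: join A via nl_idx
    card(P join A) = 2500*400/(2) = 500000
    cost = 127150 + 2500*9 + 500000 = 649650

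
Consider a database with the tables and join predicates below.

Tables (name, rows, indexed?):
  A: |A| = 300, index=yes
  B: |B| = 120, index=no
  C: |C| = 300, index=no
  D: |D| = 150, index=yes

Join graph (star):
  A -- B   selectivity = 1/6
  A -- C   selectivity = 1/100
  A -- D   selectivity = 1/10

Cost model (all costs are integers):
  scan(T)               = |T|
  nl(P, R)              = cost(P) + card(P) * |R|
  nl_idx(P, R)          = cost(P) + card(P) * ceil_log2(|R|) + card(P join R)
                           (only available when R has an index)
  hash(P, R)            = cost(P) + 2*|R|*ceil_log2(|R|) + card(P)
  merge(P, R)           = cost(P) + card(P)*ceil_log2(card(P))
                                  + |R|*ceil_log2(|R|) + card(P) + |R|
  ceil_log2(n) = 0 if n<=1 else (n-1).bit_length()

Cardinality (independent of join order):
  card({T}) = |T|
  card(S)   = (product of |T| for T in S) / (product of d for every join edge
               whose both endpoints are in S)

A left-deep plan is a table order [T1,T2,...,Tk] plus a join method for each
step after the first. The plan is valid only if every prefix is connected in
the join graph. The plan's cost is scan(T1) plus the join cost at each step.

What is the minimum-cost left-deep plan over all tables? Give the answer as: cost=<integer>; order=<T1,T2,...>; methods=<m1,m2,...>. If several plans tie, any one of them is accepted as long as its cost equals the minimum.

Selinger DP (subsets sized 1..n):
  {A}: scan cost=300, card=300
  {B}: scan cost=120, card=120
  {C}: scan cost=300, card=300
  {D}: scan cost=150, card=150
  {AB}: card=6000; try (B,hash)→2280, (A,merge)→4080, (B,merge)→4260, (A,hash)→5640, (A,nl_idx)→7200, (A,nl)→36120 …(+1); best=2280 via (B,hash)
  {AC}: card=900; try (A,nl_idx)→3900, (C,hash)→6000, (A,hash)→6000, (C,merge)→6300, (A,merge)→6300, (C,nl)→90300 …(+1); best=3900 via (A,nl_idx)
  {AD}: card=4500; try (D,hash)→3000, (A,merge)→4500, (D,merge)→4650, (A,hash)→5700, (A,nl_idx)→6000, (D,nl_idx)→7200 …(+2); best=3000 via (D,hash)
  {ABC}: card=18000; try (B,hash)→6480, (C,hash)→13680, (B,merge)→14760, (C,merge)→89280, (B,nl)→111900, (C,nl)→1802280; best=6480 via (B,hash)
  {ABD}: card=90000; try (B,hash)→9180, (D,hash)→10680, (B,merge)→66960, (D,merge)→87630, (D,nl_idx)→140280, (B,nl)→543000 …(+1); best=9180 via (B,hash)
  {ACD}: card=13500; try (D,hash)→7200, (C,hash)→12900, (D,merge)→15150, (D,nl_idx)→24600, (C,merge)→69000, (D,nl)→138900 …(+1); best=7200 via (D,hash)
  {ABCD}: card=270000; try (B,hash)→22380, (D,hash)→26880, (C,hash)→104580, (B,merge)→210660, (D,merge)→295830, (D,nl_idx)→420480 …(+4); best=22380 via (B,hash)

cost=22380; order=C,A,D,B; methods=nl_idx,hash,hash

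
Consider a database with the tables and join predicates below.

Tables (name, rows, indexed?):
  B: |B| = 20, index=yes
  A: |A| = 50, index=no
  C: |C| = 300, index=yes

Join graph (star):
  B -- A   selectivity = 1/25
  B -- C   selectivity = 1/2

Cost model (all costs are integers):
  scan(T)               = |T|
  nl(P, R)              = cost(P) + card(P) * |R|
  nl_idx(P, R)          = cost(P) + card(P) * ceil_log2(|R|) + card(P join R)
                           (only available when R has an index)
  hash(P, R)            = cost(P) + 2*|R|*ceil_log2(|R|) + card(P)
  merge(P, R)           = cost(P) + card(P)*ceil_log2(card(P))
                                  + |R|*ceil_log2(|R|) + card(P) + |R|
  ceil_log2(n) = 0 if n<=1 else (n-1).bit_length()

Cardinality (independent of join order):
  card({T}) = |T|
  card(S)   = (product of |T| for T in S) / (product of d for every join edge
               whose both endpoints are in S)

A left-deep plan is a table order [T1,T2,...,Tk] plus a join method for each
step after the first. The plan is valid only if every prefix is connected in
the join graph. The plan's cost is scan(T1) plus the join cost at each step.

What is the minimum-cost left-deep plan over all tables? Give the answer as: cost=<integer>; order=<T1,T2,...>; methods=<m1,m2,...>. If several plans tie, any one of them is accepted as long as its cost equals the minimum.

Selinger DP (subsets sized 1..n):
  {B}: scan cost=20, card=20
  {A}: scan cost=50, card=50
  {C}: scan cost=300, card=300
  {AB}: card=40; try (B,hash)→300, (B,nl_idx)→340, (A,merge)→490, (B,merge)→520, (A,hash)→640, (A,nl)→1020 …(+1); best=300 via (B,hash)
  {BC}: card=3000; try (B,hash)→800, (C,merge)→3140, (C,nl_idx)→3200, (B,merge)→3420, (B,nl_idx)→4800, (C,hash)→5440 …(+2); best=800 via (B,hash)
  {ABC}: card=6000; try (C,merge)→3580, (A,hash)→4400, (C,hash)→5740, (C,nl_idx)→6660, (C,nl)→12300, (A,merge)→40150 …(+1); best=3580 via (C,merge)

cost=3580; order=A,B,C; methods=hash,merge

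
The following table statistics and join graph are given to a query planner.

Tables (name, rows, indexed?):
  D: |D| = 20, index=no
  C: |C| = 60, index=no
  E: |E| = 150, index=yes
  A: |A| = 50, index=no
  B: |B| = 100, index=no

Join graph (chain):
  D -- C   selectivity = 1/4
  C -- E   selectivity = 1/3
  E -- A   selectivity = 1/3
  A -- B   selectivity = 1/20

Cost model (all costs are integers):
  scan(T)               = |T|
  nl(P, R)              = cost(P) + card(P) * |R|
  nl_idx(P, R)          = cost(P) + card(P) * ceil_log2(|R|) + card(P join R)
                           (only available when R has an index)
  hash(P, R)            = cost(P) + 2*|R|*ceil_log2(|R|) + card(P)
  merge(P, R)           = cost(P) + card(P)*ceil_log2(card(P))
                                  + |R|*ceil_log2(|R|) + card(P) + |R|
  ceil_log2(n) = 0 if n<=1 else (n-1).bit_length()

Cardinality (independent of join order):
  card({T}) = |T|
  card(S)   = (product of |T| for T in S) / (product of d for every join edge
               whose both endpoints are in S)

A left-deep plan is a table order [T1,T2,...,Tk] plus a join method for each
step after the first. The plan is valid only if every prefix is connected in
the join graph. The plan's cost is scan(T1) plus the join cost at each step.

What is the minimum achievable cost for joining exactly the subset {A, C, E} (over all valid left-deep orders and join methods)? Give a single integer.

4120

Selinger DP over subsets of {A,C,E}:
  {C}: scan cost=60, card=60
  {E}: scan cost=150, card=150
  {A}: scan cost=50, card=50
  {CE}: card=3000; try (C,hash)→1020, (E,merge)→1830, (C,merge)→1920, (E,hash)→2520, (E,nl_idx)→3540, (E,nl)→9060 …(+1); best=1020 via (C,hash)
  {AE}: card=2500; try (A,hash)→900, (E,merge)→1750, (A,merge)→1850, (E,hash)→2500, (E,nl_idx)→2950, (E,nl)→7550 …(+1); best=900 via (A,hash)
  {ACE}: card=50000; try (C,hash)→4120, (A,hash)→4620, (C,merge)→33820, (A,merge)→40370, (C,nl)→150900, (A,nl)→151020; best=4120 via (C,hash)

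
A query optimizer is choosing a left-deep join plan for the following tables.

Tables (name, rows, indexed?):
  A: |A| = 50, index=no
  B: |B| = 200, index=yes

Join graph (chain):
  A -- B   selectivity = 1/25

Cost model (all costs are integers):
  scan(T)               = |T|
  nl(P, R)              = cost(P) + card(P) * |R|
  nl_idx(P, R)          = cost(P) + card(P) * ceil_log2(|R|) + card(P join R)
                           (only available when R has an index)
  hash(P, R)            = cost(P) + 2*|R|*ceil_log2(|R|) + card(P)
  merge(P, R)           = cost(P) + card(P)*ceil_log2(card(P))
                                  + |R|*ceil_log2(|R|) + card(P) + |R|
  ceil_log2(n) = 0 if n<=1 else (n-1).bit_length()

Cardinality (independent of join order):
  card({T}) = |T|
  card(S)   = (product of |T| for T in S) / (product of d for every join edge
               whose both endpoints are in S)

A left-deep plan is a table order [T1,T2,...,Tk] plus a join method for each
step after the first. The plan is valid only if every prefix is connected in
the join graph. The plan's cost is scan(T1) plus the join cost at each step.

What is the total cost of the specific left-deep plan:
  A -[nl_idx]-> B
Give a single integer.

850

step 1: scan A: cost=50, card=50
step 2: join B via nl_idx
    card(P join B) = 50*200/(25) = 400
    cost = 50 + 50*8 + 400 = 850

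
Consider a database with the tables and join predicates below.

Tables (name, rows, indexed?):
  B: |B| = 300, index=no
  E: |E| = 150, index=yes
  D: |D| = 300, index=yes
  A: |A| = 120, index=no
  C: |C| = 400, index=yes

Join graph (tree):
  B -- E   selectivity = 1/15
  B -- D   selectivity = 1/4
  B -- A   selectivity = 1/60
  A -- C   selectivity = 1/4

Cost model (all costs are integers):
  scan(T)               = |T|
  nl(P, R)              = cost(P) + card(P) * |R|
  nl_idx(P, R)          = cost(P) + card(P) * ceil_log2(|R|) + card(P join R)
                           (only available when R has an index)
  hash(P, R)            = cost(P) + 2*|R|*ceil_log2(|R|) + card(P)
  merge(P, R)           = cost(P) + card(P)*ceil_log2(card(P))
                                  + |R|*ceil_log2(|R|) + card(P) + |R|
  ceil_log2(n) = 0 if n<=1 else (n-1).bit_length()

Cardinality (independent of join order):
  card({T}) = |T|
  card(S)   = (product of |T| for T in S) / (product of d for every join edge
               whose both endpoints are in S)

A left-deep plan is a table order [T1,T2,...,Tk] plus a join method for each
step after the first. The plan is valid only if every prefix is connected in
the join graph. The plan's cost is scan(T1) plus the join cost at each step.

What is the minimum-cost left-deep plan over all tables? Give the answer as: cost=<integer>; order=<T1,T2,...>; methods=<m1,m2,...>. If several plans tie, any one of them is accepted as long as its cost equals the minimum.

Selinger DP (subsets sized 1..n):
  {B}: scan cost=300, card=300
  {E}: scan cost=150, card=150
  {D}: scan cost=300, card=300
  {A}: scan cost=120, card=120
  {C}: scan cost=400, card=400
  {BE}: card=3000; try (E,hash)→3000, (B,merge)→4500, (E,merge)→4650, (E,nl_idx)→5700, (B,hash)→5700, (B,nl)→45150 …(+1); best=3000 via (E,hash)
  {BD}: card=22500; try (D,hash)→6000, (B,hash)→6000, (D,merge)→6300, (B,merge)→6300, (D,nl_idx)→25500, (D,nl)→90300 …(+1); best=6000 via (D,hash)
  {AB}: card=600; try (A,hash)→2280, (B,merge)→4080, (A,merge)→4260, (B,hash)→5640, (B,nl)→36120, (A,nl)→36300; best=2280 via (A,hash)
  {AC}: card=12000; try (A,hash)→2480, (C,merge)→5080, (A,merge)→5360, (C,hash)→7440, (C,nl_idx)→13200, (C,nl)→48120 …(+1); best=2480 via (A,hash)
  {BDE}: card=225000; try (D,hash)→11400, (E,hash)→30900, (D,merge)→45000, (D,nl_idx)→255000, (E,merge)→367350, (E,nl_idx)→411000 …(+2); best=11400 via (D,hash)
  {ABE}: card=6000; try (E,hash)→5280, (A,hash)→7680, (E,merge)→10230, (E,nl_idx)→13080, (A,merge)→42960, (E,nl)→92280 …(+1); best=5280 via (E,hash)
  {ABD}: card=45000; try (D,hash)→8280, (D,merge)→11880, (A,hash)→30180, (D,nl_idx)→52680, (D,nl)→182280, (A,merge)→366960 …(+1); best=8280 via (D,hash)
  {ABC}: card=60000; try (C,hash)→10080, (C,merge)→12880, (B,hash)→19880, (C,nl_idx)→67680, (B,merge)→185480, (C,nl)→242280 …(+1); best=10080 via (C,hash)
  {ABDE}: card=450000; try (D,hash)→16680, (E,hash)→55680, (D,merge)→92280, (A,hash)→238080, (D,nl_idx)→509280, (E,merge)→774630 …(+5); best=16680 via (D,hash)
  {ABCE}: card=600000; try (C,hash)→18480, (E,hash)→72480, (C,merge)→93280, (C,nl_idx)→659280, (E,merge)→1031430, (E,nl_idx)→1090080 …(+2); best=18480 via (C,hash)
  {ABCD}: card=4500000; try (C,hash)→60480, (D,hash)→75480, (C,merge)→777280, (D,merge)→1033080, (C,nl_idx)→4913280, (D,nl_idx)→5050080 …(+2); best=60480 via (C,hash)
  {ABCDE}: card=45000000; try (C,hash)→473880, (D,hash)→623880, (E,hash)→4562880, (C,merge)→9020680, (D,merge)→12621480, (C,nl_idx)→49066680 …(+6); best=473880 via (C,hash)

cost=473880; order=B,A,E,D,C; methods=hash,hash,hash,hash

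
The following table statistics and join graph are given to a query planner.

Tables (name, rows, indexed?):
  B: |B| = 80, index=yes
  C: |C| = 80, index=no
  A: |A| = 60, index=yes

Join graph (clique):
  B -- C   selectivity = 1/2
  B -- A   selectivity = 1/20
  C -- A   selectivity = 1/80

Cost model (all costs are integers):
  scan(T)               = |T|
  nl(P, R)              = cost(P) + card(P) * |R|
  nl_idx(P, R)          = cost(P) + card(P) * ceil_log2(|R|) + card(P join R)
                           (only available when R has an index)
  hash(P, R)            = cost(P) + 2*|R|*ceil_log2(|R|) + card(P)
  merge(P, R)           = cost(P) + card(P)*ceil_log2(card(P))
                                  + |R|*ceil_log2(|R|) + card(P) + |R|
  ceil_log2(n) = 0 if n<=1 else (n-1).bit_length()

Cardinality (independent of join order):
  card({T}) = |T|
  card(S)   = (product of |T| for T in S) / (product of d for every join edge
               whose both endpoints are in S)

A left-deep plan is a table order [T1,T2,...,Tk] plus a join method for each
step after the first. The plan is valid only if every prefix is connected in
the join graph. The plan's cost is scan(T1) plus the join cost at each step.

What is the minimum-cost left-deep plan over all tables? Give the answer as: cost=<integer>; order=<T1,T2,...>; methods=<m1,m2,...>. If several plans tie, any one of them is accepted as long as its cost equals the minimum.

Selinger DP (subsets sized 1..n):
  {B}: scan cost=80, card=80
  {C}: scan cost=80, card=80
  {A}: scan cost=60, card=60
  {BC}: card=3200; try (C,hash)→1280, (B,hash)→1280, (C,merge)→1360, (B,merge)→1360, (B,nl_idx)→3840, (C,nl)→6480 …(+1); best=1280 via (C,hash)
  {AB}: card=240; try (B,nl_idx)→720, (A,nl_idx)→800, (A,hash)→880, (B,merge)→1120, (A,merge)→1140, (B,hash)→1240 …(+2); best=720 via (B,nl_idx)
  {AC}: card=60; try (A,nl_idx)→620, (A,hash)→880, (C,merge)→1120, (A,merge)→1140, (C,hash)→1240, (C,nl)→4860 …(+1); best=620 via (A,nl_idx)
  {ABC}: card=120; try (B,nl_idx)→1160, (B,merge)→1680, (B,hash)→1800, (C,hash)→2080, (C,merge)→3520, (A,hash)→5200 …(+5); best=1160 via (B,nl_idx)

cost=1160; order=C,A,B; methods=nl_idx,nl_idx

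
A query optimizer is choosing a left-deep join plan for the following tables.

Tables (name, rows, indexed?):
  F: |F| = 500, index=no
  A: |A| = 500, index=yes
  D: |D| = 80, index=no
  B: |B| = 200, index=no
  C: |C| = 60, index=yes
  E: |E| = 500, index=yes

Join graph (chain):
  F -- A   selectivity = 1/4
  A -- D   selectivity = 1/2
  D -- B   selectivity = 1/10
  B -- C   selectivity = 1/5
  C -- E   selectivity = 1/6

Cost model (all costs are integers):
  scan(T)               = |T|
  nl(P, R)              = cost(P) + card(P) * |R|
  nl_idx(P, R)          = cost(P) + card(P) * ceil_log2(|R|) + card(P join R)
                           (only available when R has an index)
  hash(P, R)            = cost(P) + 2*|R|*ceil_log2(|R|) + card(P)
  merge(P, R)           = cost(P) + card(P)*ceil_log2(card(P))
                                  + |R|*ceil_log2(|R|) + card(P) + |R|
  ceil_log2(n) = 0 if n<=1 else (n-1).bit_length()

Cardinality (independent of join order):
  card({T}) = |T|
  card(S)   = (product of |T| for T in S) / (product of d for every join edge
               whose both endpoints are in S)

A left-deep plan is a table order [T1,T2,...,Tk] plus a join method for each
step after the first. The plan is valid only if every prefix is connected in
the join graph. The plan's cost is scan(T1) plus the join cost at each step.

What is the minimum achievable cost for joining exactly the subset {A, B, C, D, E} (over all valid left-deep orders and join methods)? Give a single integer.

1641040

Selinger DP over subsets of {A,B,C,D,E}:
  {A}: scan cost=500, card=500
  {D}: scan cost=80, card=80
  {B}: scan cost=200, card=200
  {C}: scan cost=60, card=60
  {E}: scan cost=500, card=500
  {AD}: card=20000; try (D,hash)→2120, (A,merge)→5720, (D,merge)→6140, (A,hash)→9160, (A,nl_idx)→20800, (A,nl)→40080 …(+1); best=2120 via (D,hash)
  {BD}: card=1600; try (D,hash)→1520, (B,merge)→2520, (D,merge)→2640, (B,hash)→3360, (B,nl)→16080, (D,nl)→16200; best=1520 via (D,hash)
  {BC}: card=2400; try (C,hash)→1120, (B,merge)→2280, (C,merge)→2420, (B,hash)→3320, (C,nl_idx)→3800, (B,nl)→12060 …(+1); best=1120 via (C,hash)
  {CE}: card=5000; try (C,hash)→1720, (E,merge)→5480, (E,nl_idx)→5600, (C,merge)→5920, (C,nl_idx)→8500, (E,hash)→9120 …(+2); best=1720 via (C,hash)
  {ABD}: card=400000; try (A,hash)→12120, (B,hash)→25320, (A,merge)→25720, (B,merge)→323920, (A,nl_idx)→415920, (A,nl)→801520 …(+1); best=12120 via (A,hash)
  {BCD}: card=19200; try (C,hash)→3840, (D,hash)→4640, (C,merge)→21140, (C,nl_idx)→30320, (D,merge)→32960, (C,nl)→97520 …(+1); best=3840 via (C,hash)
  {BCE}: card=200000; try (B,hash)→9920, (E,hash)→12520, (E,merge)→37320, (B,merge)→73520, (E,nl_idx)→222720, (B,nl)→1001720 …(+1); best=9920 via (B,hash)
  {ABCD}: card=4800000; try (A,hash)→32040, (A,merge)→316040, (C,hash)→412840, (A,nl_idx)→4976640, (C,nl_idx)→7212120, (C,merge)→8012540 …(+2); best=32040 via (A,hash)
  {BCDE}: card=1600000; try (E,hash)→32040, (D,hash)→211040, (E,merge)→316040, (E,nl_idx)→1776640, (D,merge)→3810560, (E,nl)→9603840 …(+1); best=32040 via (E,hash)
  {ABCDE}: card=400000000; try (A,hash)→1641040, (E,hash)→4841040, (A,merge)→35237040, (E,merge)→115237040, (A,nl_idx)→414432040, (E,nl_idx)→443232040 …(+2); best=1641040 via (A,hash)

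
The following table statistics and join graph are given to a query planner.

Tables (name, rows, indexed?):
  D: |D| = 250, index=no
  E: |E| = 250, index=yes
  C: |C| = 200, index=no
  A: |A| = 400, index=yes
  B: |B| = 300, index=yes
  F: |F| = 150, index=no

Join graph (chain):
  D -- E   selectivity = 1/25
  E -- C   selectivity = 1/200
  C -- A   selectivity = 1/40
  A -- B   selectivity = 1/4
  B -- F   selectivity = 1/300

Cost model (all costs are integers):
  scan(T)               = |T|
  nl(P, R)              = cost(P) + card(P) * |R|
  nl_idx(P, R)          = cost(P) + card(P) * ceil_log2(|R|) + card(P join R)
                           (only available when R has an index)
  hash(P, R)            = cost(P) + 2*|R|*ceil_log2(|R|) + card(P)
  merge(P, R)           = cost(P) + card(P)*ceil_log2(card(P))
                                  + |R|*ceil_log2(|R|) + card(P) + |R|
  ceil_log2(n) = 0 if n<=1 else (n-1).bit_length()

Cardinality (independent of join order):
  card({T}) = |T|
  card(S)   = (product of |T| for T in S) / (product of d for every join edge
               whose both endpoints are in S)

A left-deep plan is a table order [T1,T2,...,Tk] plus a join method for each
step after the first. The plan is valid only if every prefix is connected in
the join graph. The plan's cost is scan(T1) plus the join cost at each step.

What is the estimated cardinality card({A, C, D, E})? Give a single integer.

25000

Tables in S: A(400), C(200), D(250), E(250)
Edges inside S: D-E(d=25), E-C(d=200), C-A(d=40)
numerator = 400 * 200 * 250 * 250 = 5000000000
denominator = 25 * 200 * 40 = 200000
card(S) = 5000000000 / 200000 = 25000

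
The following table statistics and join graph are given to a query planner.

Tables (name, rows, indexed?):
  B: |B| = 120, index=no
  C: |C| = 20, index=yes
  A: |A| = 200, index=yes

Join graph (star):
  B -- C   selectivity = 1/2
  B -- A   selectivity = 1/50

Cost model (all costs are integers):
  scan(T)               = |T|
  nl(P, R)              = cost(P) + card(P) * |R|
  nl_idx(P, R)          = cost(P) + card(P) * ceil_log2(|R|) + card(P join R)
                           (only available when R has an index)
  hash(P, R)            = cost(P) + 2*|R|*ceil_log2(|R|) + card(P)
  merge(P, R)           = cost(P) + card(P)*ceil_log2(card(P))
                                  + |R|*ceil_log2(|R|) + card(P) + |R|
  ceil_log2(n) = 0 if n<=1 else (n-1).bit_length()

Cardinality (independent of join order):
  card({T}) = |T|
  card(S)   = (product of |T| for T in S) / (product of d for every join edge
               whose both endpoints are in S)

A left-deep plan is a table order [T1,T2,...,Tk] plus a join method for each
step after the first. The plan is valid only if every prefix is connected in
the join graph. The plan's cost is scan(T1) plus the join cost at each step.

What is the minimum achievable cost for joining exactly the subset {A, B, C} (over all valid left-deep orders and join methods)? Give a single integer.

Selinger DP over subsets of {A,B,C}:
  {B}: scan cost=120, card=120
  {C}: scan cost=20, card=20
  {A}: scan cost=200, card=200
  {BC}: card=1200; try (C,hash)→440, (B,merge)→1100, (C,merge)→1200, (B,hash)→1720, (C,nl_idx)→1920, (B,nl)→2420 …(+1); best=440 via (C,hash)
  {AB}: card=480; try (A,nl_idx)→1560, (B,hash)→2080, (A,merge)→2880, (B,merge)→2960, (A,hash)→3440, (A,nl)→24120 …(+1); best=1560 via (A,nl_idx)
  {ABC}: card=4800; try (C,hash)→2240, (A,hash)→4840, (C,merge)→6480, (C,nl_idx)→8760, (C,nl)→11160, (A,nl_idx)→14840 …(+2); best=2240 via (C,hash)

2240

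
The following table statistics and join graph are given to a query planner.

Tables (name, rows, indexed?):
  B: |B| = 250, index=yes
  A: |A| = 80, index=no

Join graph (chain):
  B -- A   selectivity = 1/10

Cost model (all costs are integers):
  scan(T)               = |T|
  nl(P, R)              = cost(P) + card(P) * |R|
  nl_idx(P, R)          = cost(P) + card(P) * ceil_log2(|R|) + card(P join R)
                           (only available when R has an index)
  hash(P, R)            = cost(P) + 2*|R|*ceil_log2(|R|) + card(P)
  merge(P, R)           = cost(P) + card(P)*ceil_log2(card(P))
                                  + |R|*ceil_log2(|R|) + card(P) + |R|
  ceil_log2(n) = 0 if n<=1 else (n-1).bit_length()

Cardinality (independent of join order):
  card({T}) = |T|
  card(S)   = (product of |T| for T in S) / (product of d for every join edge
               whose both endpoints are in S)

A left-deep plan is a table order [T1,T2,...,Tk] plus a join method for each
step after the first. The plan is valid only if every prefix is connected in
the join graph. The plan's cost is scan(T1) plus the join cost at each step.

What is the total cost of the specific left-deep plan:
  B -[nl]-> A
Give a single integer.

20250

step 1: scan B: cost=250, card=250
step 2: join A via nl
    card(P join A) = 250*80/(10) = 2000
    cost = 250 + 250*80 = 20250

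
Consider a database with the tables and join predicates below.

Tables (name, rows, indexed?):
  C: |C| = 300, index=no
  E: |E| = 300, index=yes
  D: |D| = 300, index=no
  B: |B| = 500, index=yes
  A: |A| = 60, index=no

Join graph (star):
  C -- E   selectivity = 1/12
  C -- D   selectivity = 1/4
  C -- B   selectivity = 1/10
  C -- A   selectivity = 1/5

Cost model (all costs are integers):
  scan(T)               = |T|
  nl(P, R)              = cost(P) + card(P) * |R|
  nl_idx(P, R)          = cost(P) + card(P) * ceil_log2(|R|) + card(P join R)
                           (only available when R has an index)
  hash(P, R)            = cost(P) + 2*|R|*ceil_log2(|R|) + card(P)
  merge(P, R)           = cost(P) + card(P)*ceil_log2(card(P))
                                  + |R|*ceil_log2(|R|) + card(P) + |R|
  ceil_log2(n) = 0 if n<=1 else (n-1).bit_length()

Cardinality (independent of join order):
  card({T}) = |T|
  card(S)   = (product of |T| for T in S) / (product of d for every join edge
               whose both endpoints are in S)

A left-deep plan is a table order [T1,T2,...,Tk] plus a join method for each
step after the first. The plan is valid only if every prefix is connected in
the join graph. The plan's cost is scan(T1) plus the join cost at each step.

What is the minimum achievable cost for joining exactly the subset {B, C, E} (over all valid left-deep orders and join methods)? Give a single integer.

22500

Selinger DP over subsets of {B,C,E}:
  {C}: scan cost=300, card=300
  {E}: scan cost=300, card=300
  {B}: scan cost=500, card=500
  {CE}: card=7500; try (E,hash)→6000, (C,hash)→6000, (E,merge)→6300, (C,merge)→6300, (E,nl_idx)→10500, (E,nl)→90300 …(+1); best=6000 via (E,hash)
  {BC}: card=15000; try (C,hash)→6400, (B,merge)→8300, (C,merge)→8500, (B,hash)→9600, (B,nl_idx)→18000, (B,nl)→150300 …(+1); best=6400 via (C,hash)
  {BCE}: card=375000; try (B,hash)→22500, (E,hash)→26800, (B,merge)→116000, (E,merge)→234400, (B,nl_idx)→448500, (E,nl_idx)→516400 …(+2); best=22500 via (B,hash)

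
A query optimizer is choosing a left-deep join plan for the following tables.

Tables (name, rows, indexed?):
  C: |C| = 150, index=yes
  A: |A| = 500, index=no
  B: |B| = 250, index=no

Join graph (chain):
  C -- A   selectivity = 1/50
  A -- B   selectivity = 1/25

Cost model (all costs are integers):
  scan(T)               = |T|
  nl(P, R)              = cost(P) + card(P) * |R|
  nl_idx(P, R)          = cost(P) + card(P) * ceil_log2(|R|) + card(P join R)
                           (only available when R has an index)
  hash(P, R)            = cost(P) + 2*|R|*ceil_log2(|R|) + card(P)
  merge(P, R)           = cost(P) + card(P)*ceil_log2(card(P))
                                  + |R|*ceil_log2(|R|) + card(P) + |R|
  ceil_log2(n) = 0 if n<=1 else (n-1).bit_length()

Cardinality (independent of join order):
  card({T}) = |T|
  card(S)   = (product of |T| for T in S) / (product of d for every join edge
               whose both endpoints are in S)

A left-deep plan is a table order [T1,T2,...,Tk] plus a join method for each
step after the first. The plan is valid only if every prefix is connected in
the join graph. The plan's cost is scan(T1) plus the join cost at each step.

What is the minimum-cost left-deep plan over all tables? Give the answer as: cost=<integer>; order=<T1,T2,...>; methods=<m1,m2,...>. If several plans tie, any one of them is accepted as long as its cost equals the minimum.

cost=8900; order=A,C,B; methods=hash,hash

Selinger DP (subsets sized 1..n):
  {C}: scan cost=150, card=150
  {A}: scan cost=500, card=500
  {B}: scan cost=250, card=250
  {AC}: card=1500; try (C,hash)→3400, (C,nl_idx)→6000, (A,merge)→6500, (C,merge)→6850, (A,hash)→9300, (A,nl)→75150 …(+1); best=3400 via (C,hash)
  {AB}: card=5000; try (B,hash)→5000, (A,merge)→7500, (B,merge)→7750, (A,hash)→9500, (A,nl)→125250, (B,nl)→125500; best=5000 via (B,hash)
  {ABC}: card=15000; try (B,hash)→8900, (C,hash)→12400, (B,merge)→23650, (C,nl_idx)→60000, (C,merge)→76350, (B,nl)→378400 …(+1); best=8900 via (B,hash)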